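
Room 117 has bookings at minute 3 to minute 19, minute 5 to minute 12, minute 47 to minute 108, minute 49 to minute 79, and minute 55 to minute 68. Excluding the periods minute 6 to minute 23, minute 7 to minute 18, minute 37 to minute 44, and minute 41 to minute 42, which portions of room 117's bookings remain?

minute 3 to minute 6, minute 47 to minute 108

First set merges to minute 3 to minute 19, minute 47 to minute 108.
Second set merges to minute 6 to minute 23, minute 37 to minute 44.
minute 3 to minute 19 \ B = minute 3 to minute 6.
minute 47 to minute 108: nothing removed.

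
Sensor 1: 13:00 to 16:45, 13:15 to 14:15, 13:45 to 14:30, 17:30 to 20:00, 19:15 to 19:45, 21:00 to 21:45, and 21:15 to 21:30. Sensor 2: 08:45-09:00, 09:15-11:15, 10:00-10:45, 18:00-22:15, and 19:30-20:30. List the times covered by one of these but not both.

08:45–09:00, 09:15–11:15, 13:00–16:45, 17:30–18:00, 20:00–21:00, 21:45–22:15

A, merged: 13:00–16:45, 17:30–20:00, 21:00–21:45.
B, merged: 08:45–09:00, 09:15–11:15, 18:00–22:15.
Only in the first: 13:00–16:45, 17:30–18:00.
Only in the second: 08:45–09:00, 09:15–11:15, 20:00–21:00, 21:45–22:15.
Together these are the periods covered by exactly one.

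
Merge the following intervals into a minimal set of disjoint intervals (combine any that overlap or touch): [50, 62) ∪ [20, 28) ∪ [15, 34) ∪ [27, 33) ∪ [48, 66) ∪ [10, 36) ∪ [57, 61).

Sort by start: [10, 36), [15, 34), [20, 28), [27, 33), [48, 66), [50, 62), [57, 61).
[15, 34) overlaps/touches [10, 36) → extend to [10, 36).
[20, 28) overlaps/touches [10, 36) → extend to [10, 36).
[27, 33) overlaps/touches [10, 36) → extend to [10, 36).
[48, 66) is disjoint → start new block.
[50, 62) overlaps/touches [48, 66) → extend to [48, 66).
[57, 61) overlaps/touches [48, 66) → extend to [48, 66).

[10, 36) ∪ [48, 66)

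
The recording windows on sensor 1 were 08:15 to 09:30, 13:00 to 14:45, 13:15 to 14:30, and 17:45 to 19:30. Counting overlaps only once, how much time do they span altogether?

Merged: 08:15–09:30, 13:00–14:45, 17:45–19:30.
Lengths: 1 h 15 min + 1 h 45 min + 1 h 45 min = 4 h 45 min.

4 h 45 min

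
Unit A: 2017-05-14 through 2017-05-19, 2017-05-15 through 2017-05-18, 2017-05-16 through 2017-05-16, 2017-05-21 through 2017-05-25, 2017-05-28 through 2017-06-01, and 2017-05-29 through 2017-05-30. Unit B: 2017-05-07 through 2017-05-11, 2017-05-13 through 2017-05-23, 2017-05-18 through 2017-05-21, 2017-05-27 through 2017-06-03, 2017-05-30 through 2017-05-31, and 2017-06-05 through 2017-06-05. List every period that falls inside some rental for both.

First set merges to 2017-05-14 through 2017-05-19, 2017-05-21 through 2017-05-25, 2017-05-28 through 2017-06-01.
Second set merges to 2017-05-07 through 2017-05-11, 2017-05-13 through 2017-05-23, 2017-05-27 through 2017-06-03, 2017-06-05 through 2017-06-05.
2017-05-14 through 2017-05-19 overlaps B on 2017-05-14 through 2017-05-19.
2017-05-21 through 2017-05-25 overlaps B on 2017-05-21 through 2017-05-23.
2017-05-28 through 2017-06-01 overlaps B on 2017-05-28 through 2017-06-01.

2017-05-14 through 2017-05-19, 2017-05-21 through 2017-05-23, 2017-05-28 through 2017-06-01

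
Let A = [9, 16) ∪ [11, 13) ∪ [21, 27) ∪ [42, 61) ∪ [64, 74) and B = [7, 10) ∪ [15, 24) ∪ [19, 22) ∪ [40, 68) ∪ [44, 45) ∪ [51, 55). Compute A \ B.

[10, 15) ∪ [24, 27) ∪ [68, 74)

Merge the first list: [9, 16), [21, 27), [42, 61), [64, 74).
Merge the second list: [7, 10), [15, 24), [40, 68).
[9, 16) \ B = [10, 15).
[21, 27) \ B = [24, 27).
[42, 61): entirely removed.
[64, 74) \ B = [68, 74).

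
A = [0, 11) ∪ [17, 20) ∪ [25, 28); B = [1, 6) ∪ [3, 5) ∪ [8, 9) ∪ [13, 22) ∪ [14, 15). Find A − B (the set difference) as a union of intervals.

[0, 1) ∪ [6, 8) ∪ [9, 11) ∪ [25, 28)

Merge the second list: [1, 6), [8, 9), [13, 22).
[0, 11) with B removed leaves [0, 1), [6, 8), [9, 11).
[17, 20) lies entirely inside B → drops out.
[25, 28) is untouched.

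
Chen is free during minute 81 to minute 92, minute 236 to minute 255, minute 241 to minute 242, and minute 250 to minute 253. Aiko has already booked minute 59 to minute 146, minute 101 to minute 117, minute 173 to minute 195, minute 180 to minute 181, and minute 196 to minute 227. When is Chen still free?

minute 236 to minute 255

A, merged: minute 81 to minute 92, minute 236 to minute 255.
B, merged: minute 59 to minute 146, minute 173 to minute 195, minute 196 to minute 227.
minute 81 to minute 92: entirely removed.
minute 236 to minute 255: nothing removed.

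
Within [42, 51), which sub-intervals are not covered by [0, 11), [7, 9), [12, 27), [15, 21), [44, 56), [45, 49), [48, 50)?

The merged coverage is [0, 11), [12, 27), [44, 56).
Complement within [42, 51): [42, 44).

[42, 44)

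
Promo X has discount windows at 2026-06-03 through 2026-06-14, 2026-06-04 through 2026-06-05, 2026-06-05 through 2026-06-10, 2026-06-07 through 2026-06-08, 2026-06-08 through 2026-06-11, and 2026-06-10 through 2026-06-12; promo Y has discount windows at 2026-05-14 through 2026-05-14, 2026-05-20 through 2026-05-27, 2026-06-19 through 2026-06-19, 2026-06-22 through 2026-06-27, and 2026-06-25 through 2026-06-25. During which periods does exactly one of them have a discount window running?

Merge the first list: 2026-06-03 through 2026-06-14.
Merge the second list: 2026-05-14 through 2026-05-14, 2026-05-20 through 2026-05-27, 2026-06-19 through 2026-06-19, 2026-06-22 through 2026-06-27.
A \ B = 2026-06-03 through 2026-06-14.
B \ A = 2026-05-14 through 2026-05-14, 2026-05-20 through 2026-05-27, 2026-06-19 through 2026-06-19, 2026-06-22 through 2026-06-27.
Union of the two gives the symmetric difference.

2026-05-14 through 2026-05-14, 2026-05-20 through 2026-05-27, 2026-06-03 through 2026-06-14, 2026-06-19 through 2026-06-19, 2026-06-22 through 2026-06-27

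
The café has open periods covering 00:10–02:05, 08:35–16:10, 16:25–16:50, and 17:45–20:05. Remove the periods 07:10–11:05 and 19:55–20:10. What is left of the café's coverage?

00:10-02:05 is untouched.
08:35-16:10 with B removed leaves 11:05-16:10.
16:25-16:50 is untouched.
17:45-20:05 with B removed leaves 17:45-19:55.

00:10-02:05, 11:05-16:10, 16:25-16:50, 17:45-19:55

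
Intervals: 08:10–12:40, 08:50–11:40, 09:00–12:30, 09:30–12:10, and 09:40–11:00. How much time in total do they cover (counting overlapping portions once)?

Merged: 08:10–12:40.
Length: 4 h 30 min.

4 h 30 min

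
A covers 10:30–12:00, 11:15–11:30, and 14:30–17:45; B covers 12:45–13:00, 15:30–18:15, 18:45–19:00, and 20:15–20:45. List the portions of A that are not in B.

First set merges to 10:30–12:00, 14:30–17:45.
10:30–12:00 is untouched.
14:30–17:45 with B removed leaves 14:30–15:30.

10:30–12:00, 14:30–15:30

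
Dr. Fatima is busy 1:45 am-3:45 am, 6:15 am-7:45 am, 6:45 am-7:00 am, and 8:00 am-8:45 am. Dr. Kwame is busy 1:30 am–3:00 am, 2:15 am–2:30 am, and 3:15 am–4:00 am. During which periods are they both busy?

Merge the first list: 1:45 am-3:45 am, 6:15 am-7:45 am, 8:00 am-8:45 am.
Merge the second list: 1:30 am-3:00 am, 3:15 am-4:00 am.
1:45 am-3:45 am overlaps B on 1:45 am-3:00 am, 3:15 am-3:45 am.
6:15 am-7:45 am falls entirely outside B.
8:00 am-8:45 am falls entirely outside B.

1:45 am-3:00 am, 3:15 am-3:45 am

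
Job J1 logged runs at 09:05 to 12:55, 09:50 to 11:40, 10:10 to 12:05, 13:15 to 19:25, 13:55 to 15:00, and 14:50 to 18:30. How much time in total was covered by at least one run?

Merged: 09:05–12:55, 13:15–19:25.
Lengths: 3 h 50 min + 6 h 10 min = 10 h.

10 h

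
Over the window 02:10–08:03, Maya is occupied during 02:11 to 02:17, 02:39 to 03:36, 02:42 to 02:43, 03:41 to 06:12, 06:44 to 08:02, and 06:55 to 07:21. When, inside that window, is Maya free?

02:10-02:11, 02:17-02:39, 03:36-03:41, 06:12-06:44, 08:02-08:03

After merging, the occupied span is 02:11-02:17, 02:39-03:36, 03:41-06:12, 06:44-08:02.
Complement within 02:10-08:03: 02:10-02:11, 02:17-02:39, 03:36-03:41, 06:12-06:44, 08:02-08:03.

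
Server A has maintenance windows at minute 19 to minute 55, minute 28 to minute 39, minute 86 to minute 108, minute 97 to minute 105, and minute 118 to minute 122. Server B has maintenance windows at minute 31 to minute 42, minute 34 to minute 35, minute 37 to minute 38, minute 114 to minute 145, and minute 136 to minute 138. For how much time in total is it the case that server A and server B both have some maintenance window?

Merge the first list: minute 19 to minute 55, minute 86 to minute 108, minute 118 to minute 122.
Merge the second list: minute 31 to minute 42, minute 114 to minute 145.
A ∩ B = minute 31 to minute 42, minute 118 to minute 122.
Total: 11 minutes + 4 minutes = 15 minutes.

15 minutes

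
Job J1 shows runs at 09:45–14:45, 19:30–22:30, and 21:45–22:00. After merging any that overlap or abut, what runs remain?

09:45-14:45, 19:30-22:30

19:30-22:30 is disjoint → start new block.
21:45-22:00 overlaps/touches 19:30-22:30 → extend to 19:30-22:30.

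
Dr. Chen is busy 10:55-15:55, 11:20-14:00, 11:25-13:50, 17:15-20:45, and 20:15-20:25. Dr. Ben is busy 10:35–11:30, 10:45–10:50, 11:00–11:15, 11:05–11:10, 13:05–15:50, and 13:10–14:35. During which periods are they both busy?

Merge the first list: 10:55–15:55, 17:15–20:45.
Merge the second list: 10:35–11:30, 13:05–15:50.
10:55–15:55 overlaps B on 10:55–11:30, 13:05–15:50.
17:15–20:45 falls entirely outside B.

10:55–11:30, 13:05–15:50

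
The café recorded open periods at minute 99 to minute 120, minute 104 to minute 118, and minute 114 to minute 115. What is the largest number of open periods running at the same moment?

At minute 114, 3 of the intervals are simultaneously active.
No point has more.

3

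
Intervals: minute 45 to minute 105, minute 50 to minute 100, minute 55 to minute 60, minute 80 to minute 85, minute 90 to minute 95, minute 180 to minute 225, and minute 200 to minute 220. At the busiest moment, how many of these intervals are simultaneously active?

Sweep endpoints in order; track running count of active intervals.
Peak of 3 reached at minute 55.

3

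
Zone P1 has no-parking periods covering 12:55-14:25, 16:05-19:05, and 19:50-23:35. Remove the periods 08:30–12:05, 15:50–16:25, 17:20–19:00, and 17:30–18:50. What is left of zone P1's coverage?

B, merged: 08:30-12:05, 15:50-16:25, 17:20-19:00.
12:55-14:25: nothing removed.
16:05-19:05 \ B = 16:25-17:20, 19:00-19:05.
19:50-23:35: nothing removed.

12:55-14:25, 16:25-17:20, 19:00-19:05, 19:50-23:35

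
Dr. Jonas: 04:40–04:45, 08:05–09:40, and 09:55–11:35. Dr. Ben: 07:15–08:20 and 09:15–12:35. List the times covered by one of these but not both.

04:40-04:45, 07:15-08:05, 08:20-09:15, 09:40-09:55, 11:35-12:35

A but not B: 04:40-04:45, 08:20-09:15.
B but not A: 07:15-08:05, 09:40-09:55, 11:35-12:35.
Combining gives A △ B.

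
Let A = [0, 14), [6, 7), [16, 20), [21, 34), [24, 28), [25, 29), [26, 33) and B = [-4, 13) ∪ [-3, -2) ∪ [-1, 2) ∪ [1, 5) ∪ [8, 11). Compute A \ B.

Merge the first list: [0, 14), [16, 20), [21, 34).
Merge the second list: [-4, 13).
[0, 14) \ B = [13, 14).
[16, 20): nothing removed.
[21, 34): nothing removed.

[13, 14) ∪ [16, 20) ∪ [21, 34)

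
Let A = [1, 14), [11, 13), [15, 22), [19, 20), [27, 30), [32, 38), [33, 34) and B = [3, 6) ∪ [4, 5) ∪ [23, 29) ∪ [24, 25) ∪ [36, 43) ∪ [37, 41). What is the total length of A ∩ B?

First set merges to [1, 14), [15, 22), [27, 30), [32, 38).
Second set merges to [3, 6), [23, 29), [36, 43).
A ∩ B = [3, 6), [27, 29), [36, 38).
Total: 3 + 2 + 2 = 7.

7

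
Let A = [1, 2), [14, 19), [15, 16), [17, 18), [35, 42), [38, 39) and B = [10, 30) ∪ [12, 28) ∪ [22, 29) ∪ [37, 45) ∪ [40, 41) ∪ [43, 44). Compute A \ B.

[1, 2) ∪ [35, 37)

A, merged: [1, 2), [14, 19), [35, 42).
B, merged: [10, 30), [37, 45).
[1, 2): no B overlap → unchanged.
[14, 19): fully covered by B → removed.
[35, 42) minus B → [35, 37).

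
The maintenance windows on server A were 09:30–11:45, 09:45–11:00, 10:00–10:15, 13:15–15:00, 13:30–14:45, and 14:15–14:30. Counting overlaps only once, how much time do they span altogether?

4 h

Merged: 09:30–11:45, 13:15–15:00.
Lengths: 2 h 15 min + 1 h 45 min = 4 h.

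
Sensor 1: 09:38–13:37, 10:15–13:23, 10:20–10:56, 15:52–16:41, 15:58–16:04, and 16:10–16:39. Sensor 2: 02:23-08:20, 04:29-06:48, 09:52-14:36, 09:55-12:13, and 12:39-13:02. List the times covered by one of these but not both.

First set merges to 09:38–13:37, 15:52–16:41.
Second set merges to 02:23–08:20, 09:52–14:36.
A \ B = 09:38–09:52, 15:52–16:41.
B \ A = 02:23–08:20, 13:37–14:36.
Union of the two gives the symmetric difference.

02:23–08:20, 09:38–09:52, 13:37–14:36, 15:52–16:41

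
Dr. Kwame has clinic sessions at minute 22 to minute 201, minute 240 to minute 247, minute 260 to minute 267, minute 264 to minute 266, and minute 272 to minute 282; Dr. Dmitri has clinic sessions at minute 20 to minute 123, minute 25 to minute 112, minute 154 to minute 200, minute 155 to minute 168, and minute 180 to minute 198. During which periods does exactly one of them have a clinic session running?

Merge the first list: minute 22 to minute 201, minute 240 to minute 247, minute 260 to minute 267, minute 272 to minute 282.
Merge the second list: minute 20 to minute 123, minute 154 to minute 200.
Only in the first: minute 123 to minute 154, minute 200 to minute 201, minute 240 to minute 247, minute 260 to minute 267, minute 272 to minute 282.
Only in the second: minute 20 to minute 22.
Together these are the periods covered by exactly one.

minute 20 to minute 22, minute 123 to minute 154, minute 200 to minute 201, minute 240 to minute 247, minute 260 to minute 267, minute 272 to minute 282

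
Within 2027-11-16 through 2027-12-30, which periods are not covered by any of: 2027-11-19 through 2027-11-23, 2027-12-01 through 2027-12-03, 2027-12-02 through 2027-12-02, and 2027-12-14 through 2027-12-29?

The merged coverage is 2027-11-19 through 2027-11-23, 2027-12-01 through 2027-12-03, 2027-12-14 through 2027-12-29.
Complement within 2027-11-16 through 2027-12-30: 2027-11-16 through 2027-11-18, 2027-11-24 through 2027-11-30, 2027-12-04 through 2027-12-13, 2027-12-30 through 2027-12-30.

2027-11-16 through 2027-11-18, 2027-11-24 through 2027-11-30, 2027-12-04 through 2027-12-13, 2027-12-30 through 2027-12-30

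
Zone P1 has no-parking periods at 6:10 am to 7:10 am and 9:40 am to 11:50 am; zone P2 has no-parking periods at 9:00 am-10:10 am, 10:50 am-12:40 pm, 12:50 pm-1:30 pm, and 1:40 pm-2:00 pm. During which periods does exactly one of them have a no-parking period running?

6:10 am-7:10 am, 9:00 am-9:40 am, 10:10 am-10:50 am, 11:50 am-12:40 pm, 12:50 pm-1:30 pm, 1:40 pm-2:00 pm

A but not B: 6:10 am-7:10 am, 10:10 am-10:50 am.
B but not A: 9:00 am-9:40 am, 11:50 am-12:40 pm, 12:50 pm-1:30 pm, 1:40 pm-2:00 pm.
Combining gives A △ B.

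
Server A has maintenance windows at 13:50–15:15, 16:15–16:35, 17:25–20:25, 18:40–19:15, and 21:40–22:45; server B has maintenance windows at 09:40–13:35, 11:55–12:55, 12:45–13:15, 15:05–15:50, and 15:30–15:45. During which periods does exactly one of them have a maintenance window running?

First set merges to 13:50–15:15, 16:15–16:35, 17:25–20:25, 21:40–22:45.
Second set merges to 09:40–13:35, 15:05–15:50.
A but not B: 13:50–15:05, 16:15–16:35, 17:25–20:25, 21:40–22:45.
B but not A: 09:40–13:35, 15:15–15:50.
Combining gives A △ B.

09:40–13:35, 13:50–15:05, 15:15–15:50, 16:15–16:35, 17:25–20:25, 21:40–22:45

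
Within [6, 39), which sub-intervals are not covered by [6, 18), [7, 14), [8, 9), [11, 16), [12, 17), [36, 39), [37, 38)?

The merged coverage is [6, 18), [36, 39).
Uncovered inside [6, 39): [18, 36).

[18, 36)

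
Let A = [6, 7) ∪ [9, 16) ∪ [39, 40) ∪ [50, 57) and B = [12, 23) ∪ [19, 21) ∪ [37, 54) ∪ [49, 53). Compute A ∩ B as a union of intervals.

Merge the second list: [12, 23), [37, 54).
[6, 7) meets no B interval.
[9, 16) ∩ B → [12, 16).
[39, 40) ∩ B → [39, 40).
[50, 57) ∩ B → [50, 54).

[12, 16) ∪ [39, 40) ∪ [50, 54)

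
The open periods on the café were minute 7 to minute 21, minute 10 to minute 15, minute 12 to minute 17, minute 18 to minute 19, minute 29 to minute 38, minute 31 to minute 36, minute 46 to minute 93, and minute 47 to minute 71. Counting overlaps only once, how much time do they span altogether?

70 minutes

Merged: minute 7 to minute 21, minute 29 to minute 38, minute 46 to minute 93.
Lengths: 14 minutes + 9 minutes + 47 minutes = 70 minutes.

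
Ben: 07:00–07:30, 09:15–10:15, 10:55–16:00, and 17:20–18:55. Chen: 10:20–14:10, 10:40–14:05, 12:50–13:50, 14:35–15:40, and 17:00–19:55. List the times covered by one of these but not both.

Second set merges to 10:20–14:10, 14:35–15:40, 17:00–19:55.
Only in the first: 07:00–07:30, 09:15–10:15, 14:10–14:35, 15:40–16:00.
Only in the second: 10:20–10:55, 17:00–17:20, 18:55–19:55.
Together these are the periods covered by exactly one.

07:00–07:30, 09:15–10:15, 10:20–10:55, 14:10–14:35, 15:40–16:00, 17:00–17:20, 18:55–19:55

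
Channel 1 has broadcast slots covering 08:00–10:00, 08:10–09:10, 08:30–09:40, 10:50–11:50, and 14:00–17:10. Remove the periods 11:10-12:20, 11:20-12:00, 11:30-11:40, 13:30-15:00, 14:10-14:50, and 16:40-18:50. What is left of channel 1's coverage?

A, merged: 08:00–10:00, 10:50–11:50, 14:00–17:10.
B, merged: 11:10–12:20, 13:30–15:00, 16:40–18:50.
08:00–10:00: nothing removed.
10:50–11:50 \ B = 10:50–11:10.
14:00–17:10 \ B = 15:00–16:40.

08:00–10:00, 10:50–11:10, 15:00–16:40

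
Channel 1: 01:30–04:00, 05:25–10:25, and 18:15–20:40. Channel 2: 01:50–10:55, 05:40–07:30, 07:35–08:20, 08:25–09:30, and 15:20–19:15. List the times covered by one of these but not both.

Second set merges to 01:50–10:55, 15:20–19:15.
Only in the first: 01:30–01:50, 19:15–20:40.
Only in the second: 04:00–05:25, 10:25–10:55, 15:20–18:15.
Together these are the periods covered by exactly one.

01:30–01:50, 04:00–05:25, 10:25–10:55, 15:20–18:15, 19:15–20:40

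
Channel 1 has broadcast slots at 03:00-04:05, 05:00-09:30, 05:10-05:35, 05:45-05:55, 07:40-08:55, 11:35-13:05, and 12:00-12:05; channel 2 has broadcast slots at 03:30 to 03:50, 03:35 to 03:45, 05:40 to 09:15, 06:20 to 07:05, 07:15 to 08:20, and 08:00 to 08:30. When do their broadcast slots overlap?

A, merged: 03:00–04:05, 05:00–09:30, 11:35–13:05.
B, merged: 03:30–03:50, 05:40–09:15.
03:00–04:05 meets the second set on 03:30–03:50.
05:00–09:30 meets the second set on 05:40–09:15.
11:35–13:05: no overlap with the second set.

03:30–03:50, 05:40–09:15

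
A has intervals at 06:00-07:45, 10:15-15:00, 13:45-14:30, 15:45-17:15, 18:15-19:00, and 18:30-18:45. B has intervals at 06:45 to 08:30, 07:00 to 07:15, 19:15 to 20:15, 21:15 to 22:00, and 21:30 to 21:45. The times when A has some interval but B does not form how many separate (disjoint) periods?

Merge the first list: 06:00–07:45, 10:15–15:00, 15:45–17:15, 18:15–19:00.
Merge the second list: 06:45–08:30, 19:15–20:15, 21:15–22:00.
A \ B = 06:00–06:45, 10:15–15:00, 15:45–17:15, 18:15–19:00.
That is 4 disjoint pieces.

4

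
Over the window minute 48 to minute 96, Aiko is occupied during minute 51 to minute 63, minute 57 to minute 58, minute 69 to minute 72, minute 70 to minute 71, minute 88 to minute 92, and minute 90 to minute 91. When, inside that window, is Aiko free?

After merging, the occupied span is minute 51 to minute 63, minute 69 to minute 72, minute 88 to minute 92.
Gaps within minute 48 to minute 96: minute 48 to minute 51, minute 63 to minute 69, minute 72 to minute 88, minute 92 to minute 96.

minute 48 to minute 51, minute 63 to minute 69, minute 72 to minute 88, minute 92 to minute 96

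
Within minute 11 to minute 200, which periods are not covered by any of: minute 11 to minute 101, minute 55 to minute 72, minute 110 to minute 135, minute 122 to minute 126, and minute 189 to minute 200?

Covered (merged): minute 11 to minute 101, minute 110 to minute 135, minute 189 to minute 200.
Complement within minute 11 to minute 200: minute 101 to minute 110, minute 135 to minute 189.

minute 101 to minute 110, minute 135 to minute 189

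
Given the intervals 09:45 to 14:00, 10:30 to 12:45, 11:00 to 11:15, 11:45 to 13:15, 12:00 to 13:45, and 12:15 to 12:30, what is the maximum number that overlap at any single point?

Walk the sorted start/end points keeping a running depth.
The depth first hits 5 at 12:15.

5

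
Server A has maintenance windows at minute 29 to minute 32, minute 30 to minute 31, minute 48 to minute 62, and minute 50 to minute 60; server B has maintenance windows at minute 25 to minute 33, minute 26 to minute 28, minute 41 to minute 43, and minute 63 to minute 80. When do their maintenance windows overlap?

A, merged: minute 29 to minute 32, minute 48 to minute 62.
B, merged: minute 25 to minute 33, minute 41 to minute 43, minute 63 to minute 80.
minute 29 to minute 32 meets the second set on minute 29 to minute 32.
minute 48 to minute 62: no overlap with the second set.

minute 29 to minute 32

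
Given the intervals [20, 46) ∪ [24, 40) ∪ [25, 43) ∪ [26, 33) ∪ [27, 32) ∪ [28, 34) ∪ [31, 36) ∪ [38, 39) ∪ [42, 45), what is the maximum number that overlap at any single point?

7

At 31, 7 of the intervals are simultaneously active.
No point has more.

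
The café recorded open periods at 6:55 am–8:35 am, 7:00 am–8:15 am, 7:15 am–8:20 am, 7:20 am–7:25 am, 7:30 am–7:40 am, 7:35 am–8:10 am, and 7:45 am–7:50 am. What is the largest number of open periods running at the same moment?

Walk the sorted start/end points keeping a running depth.
The depth first hits 5 at 7:35 am.

5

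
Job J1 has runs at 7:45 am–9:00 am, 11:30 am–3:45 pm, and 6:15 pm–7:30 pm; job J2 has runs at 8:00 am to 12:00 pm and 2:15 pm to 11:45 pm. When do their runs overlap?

8:00 am-9:00 am, 11:30 am-12:00 pm, 2:15 pm-3:45 pm, 6:15 pm-7:30 pm

7:45 am-9:00 am overlaps B on 8:00 am-9:00 am.
11:30 am-3:45 pm overlaps B on 11:30 am-12:00 pm, 2:15 pm-3:45 pm.
6:15 pm-7:30 pm overlaps B on 6:15 pm-7:30 pm.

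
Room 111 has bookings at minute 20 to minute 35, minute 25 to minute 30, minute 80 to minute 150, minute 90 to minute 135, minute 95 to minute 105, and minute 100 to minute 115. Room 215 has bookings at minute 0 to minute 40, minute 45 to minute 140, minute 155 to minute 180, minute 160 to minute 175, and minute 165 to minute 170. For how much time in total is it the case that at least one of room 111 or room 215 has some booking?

170 minutes

First set merges to minute 20 to minute 35, minute 80 to minute 150.
Second set merges to minute 0 to minute 40, minute 45 to minute 140, minute 155 to minute 180.
A ∪ B = minute 0 to minute 40, minute 45 to minute 150, minute 155 to minute 180.
Total: 40 minutes + 105 minutes + 25 minutes = 170 minutes.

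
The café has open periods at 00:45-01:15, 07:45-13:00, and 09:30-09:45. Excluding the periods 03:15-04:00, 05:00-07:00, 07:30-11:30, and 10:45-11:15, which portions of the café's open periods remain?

Merge the first list: 00:45–01:15, 07:45–13:00.
Merge the second list: 03:15–04:00, 05:00–07:00, 07:30–11:30.
00:45–01:15: no B overlap → unchanged.
07:45–13:00 minus B → 11:30–13:00.

00:45–01:15, 11:30–13:00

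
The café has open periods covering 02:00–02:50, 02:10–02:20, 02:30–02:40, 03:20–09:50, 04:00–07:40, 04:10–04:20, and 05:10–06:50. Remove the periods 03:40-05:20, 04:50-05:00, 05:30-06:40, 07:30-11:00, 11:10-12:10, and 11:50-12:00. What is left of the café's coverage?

Merge the first list: 02:00–02:50, 03:20–09:50.
Merge the second list: 03:40–05:20, 05:30–06:40, 07:30–11:00, 11:10–12:10.
02:00–02:50: nothing removed.
03:20–09:50 \ B = 03:20–03:40, 05:20–05:30, 06:40–07:30.

02:00–02:50, 03:20–03:40, 05:20–05:30, 06:40–07:30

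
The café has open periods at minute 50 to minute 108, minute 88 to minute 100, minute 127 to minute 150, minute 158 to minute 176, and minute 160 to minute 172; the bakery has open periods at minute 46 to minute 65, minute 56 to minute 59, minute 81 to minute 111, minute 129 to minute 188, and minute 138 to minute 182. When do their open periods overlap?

minute 50 to minute 65, minute 81 to minute 108, minute 129 to minute 150, minute 158 to minute 176

Merge the first list: minute 50 to minute 108, minute 127 to minute 150, minute 158 to minute 176.
Merge the second list: minute 46 to minute 65, minute 81 to minute 111, minute 129 to minute 188.
minute 50 to minute 108 ∩ B → minute 50 to minute 65, minute 81 to minute 108.
minute 127 to minute 150 ∩ B → minute 129 to minute 150.
minute 158 to minute 176 ∩ B → minute 158 to minute 176.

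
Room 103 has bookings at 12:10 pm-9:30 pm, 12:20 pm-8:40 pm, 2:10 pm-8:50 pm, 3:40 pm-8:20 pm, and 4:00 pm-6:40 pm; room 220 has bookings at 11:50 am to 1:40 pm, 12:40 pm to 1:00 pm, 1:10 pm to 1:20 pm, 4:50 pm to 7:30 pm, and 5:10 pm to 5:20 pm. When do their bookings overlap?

12:10 pm–1:40 pm, 4:50 pm–7:30 pm

Merge the first list: 12:10 pm–9:30 pm.
Merge the second list: 11:50 am–1:40 pm, 4:50 pm–7:30 pm.
12:10 pm–9:30 pm overlaps B on 12:10 pm–1:40 pm, 4:50 pm–7:30 pm.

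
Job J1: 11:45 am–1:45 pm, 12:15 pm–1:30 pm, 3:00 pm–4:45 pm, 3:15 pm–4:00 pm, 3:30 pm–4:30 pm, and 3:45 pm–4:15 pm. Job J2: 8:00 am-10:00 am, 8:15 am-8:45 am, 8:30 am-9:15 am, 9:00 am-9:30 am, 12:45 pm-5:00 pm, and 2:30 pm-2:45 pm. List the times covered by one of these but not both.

8:00 am–10:00 am, 11:45 am–12:45 pm, 1:45 pm–3:00 pm, 4:45 pm–5:00 pm

A, merged: 11:45 am–1:45 pm, 3:00 pm–4:45 pm.
B, merged: 8:00 am–10:00 am, 12:45 pm–5:00 pm.
A but not B: 11:45 am–12:45 pm.
B but not A: 8:00 am–10:00 am, 1:45 pm–3:00 pm, 4:45 pm–5:00 pm.
Combining gives A △ B.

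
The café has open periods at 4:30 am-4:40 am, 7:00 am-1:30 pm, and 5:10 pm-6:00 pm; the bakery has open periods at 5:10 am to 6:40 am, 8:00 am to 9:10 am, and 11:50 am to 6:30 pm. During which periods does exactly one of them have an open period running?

4:30 am–4:40 am, 5:10 am–6:40 am, 7:00 am–8:00 am, 9:10 am–11:50 am, 1:30 pm–5:10 pm, 6:00 pm–6:30 pm

A \ B = 4:30 am–4:40 am, 7:00 am–8:00 am, 9:10 am–11:50 am.
B \ A = 5:10 am–6:40 am, 1:30 pm–5:10 pm, 6:00 pm–6:30 pm.
Union of the two gives the symmetric difference.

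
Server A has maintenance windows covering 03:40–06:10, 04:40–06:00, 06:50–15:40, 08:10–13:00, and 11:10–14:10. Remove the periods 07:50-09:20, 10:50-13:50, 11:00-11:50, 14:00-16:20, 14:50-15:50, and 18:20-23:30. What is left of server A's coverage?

03:40–06:10, 06:50–07:50, 09:20–10:50, 13:50–14:00

A, merged: 03:40–06:10, 06:50–15:40.
B, merged: 07:50–09:20, 10:50–13:50, 14:00–16:20, 18:20–23:30.
03:40–06:10: no B overlap → unchanged.
06:50–15:40 minus B → 06:50–07:50, 09:20–10:50, 13:50–14:00.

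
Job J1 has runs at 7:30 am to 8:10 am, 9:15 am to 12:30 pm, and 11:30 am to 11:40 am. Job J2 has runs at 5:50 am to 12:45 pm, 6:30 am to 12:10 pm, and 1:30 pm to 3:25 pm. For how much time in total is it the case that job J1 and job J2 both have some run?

Merge the first list: 7:30 am–8:10 am, 9:15 am–12:30 pm.
Merge the second list: 5:50 am–12:45 pm, 1:30 pm–3:25 pm.
A ∩ B = 7:30 am–8:10 am, 9:15 am–12:30 pm.
Total: 40 min + 3 h 15 min = 3 h 55 min.

3 h 55 min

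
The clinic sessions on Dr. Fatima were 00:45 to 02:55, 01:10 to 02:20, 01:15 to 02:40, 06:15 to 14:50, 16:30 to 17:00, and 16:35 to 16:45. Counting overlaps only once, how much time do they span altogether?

11 h 15 min

Merged: 00:45–02:55, 06:15–14:50, 16:30–17:00.
Lengths: 2 h 10 min + 8 h 35 min + 30 min = 11 h 15 min.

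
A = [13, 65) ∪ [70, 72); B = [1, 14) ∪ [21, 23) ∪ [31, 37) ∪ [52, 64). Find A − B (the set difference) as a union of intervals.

[13, 65) with B removed leaves [14, 21), [23, 31), [37, 52), [64, 65).
[70, 72) is untouched.

[14, 21) ∪ [23, 31) ∪ [37, 52) ∪ [64, 65) ∪ [70, 72)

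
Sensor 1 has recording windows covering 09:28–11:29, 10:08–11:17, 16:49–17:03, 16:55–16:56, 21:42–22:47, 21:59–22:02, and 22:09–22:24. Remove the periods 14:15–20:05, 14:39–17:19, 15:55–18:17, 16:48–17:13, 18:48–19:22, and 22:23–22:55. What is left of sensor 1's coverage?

A, merged: 09:28-11:29, 16:49-17:03, 21:42-22:47.
B, merged: 14:15-20:05, 22:23-22:55.
09:28-11:29 is untouched.
16:49-17:03 lies entirely inside B → drops out.
21:42-22:47 with B removed leaves 21:42-22:23.

09:28-11:29, 21:42-22:23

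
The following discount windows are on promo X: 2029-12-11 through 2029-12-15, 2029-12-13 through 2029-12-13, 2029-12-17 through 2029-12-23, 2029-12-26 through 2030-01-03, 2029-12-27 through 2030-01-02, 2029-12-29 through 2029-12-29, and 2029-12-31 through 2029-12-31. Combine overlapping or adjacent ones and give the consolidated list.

2029-12-11 through 2029-12-15, 2029-12-17 through 2029-12-23, 2029-12-26 through 2030-01-03

2029-12-13 through 2029-12-13 overlaps/touches 2029-12-11 through 2029-12-15 → extend to 2029-12-11 through 2029-12-15.
2029-12-17 through 2029-12-23 is disjoint → start new block.
2029-12-26 through 2030-01-03 is disjoint → start new block.
2029-12-27 through 2030-01-02 overlaps/touches 2029-12-26 through 2030-01-03 → extend to 2029-12-26 through 2030-01-03.
2029-12-29 through 2029-12-29 overlaps/touches 2029-12-26 through 2030-01-03 → extend to 2029-12-26 through 2030-01-03.
2029-12-31 through 2029-12-31 overlaps/touches 2029-12-26 through 2030-01-03 → extend to 2029-12-26 through 2030-01-03.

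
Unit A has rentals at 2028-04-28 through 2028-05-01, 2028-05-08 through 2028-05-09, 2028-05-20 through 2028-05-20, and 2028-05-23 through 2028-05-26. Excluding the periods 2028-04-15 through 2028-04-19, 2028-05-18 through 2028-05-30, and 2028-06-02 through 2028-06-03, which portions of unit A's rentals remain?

2028-04-28 through 2028-05-01, 2028-05-08 through 2028-05-09

2028-04-28 through 2028-05-01: nothing removed.
2028-05-08 through 2028-05-09: nothing removed.
2028-05-20 through 2028-05-20: entirely removed.
2028-05-23 through 2028-05-26: entirely removed.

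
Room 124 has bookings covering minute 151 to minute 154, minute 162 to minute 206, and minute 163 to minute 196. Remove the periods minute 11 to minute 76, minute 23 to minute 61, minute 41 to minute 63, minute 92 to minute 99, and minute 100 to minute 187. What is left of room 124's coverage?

minute 187 to minute 206

Merge the first list: minute 151 to minute 154, minute 162 to minute 206.
Merge the second list: minute 11 to minute 76, minute 92 to minute 99, minute 100 to minute 187.
minute 151 to minute 154: fully covered by B → removed.
minute 162 to minute 206 minus B → minute 187 to minute 206.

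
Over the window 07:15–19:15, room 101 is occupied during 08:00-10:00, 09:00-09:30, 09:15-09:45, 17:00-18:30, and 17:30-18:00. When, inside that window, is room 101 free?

After merging, the occupied span is 08:00–10:00, 17:00–18:30.
Gaps within 07:15–19:15: 07:15–08:00, 10:00–17:00, 18:30–19:15.

07:15–08:00, 10:00–17:00, 18:30–19:15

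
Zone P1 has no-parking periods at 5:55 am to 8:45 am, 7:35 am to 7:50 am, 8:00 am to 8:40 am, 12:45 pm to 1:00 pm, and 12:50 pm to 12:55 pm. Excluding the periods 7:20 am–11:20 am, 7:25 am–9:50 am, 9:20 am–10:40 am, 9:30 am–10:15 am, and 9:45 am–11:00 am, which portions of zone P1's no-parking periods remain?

Merge the first list: 5:55 am–8:45 am, 12:45 pm–1:00 pm.
Merge the second list: 7:20 am–11:20 am.
5:55 am–8:45 am minus B → 5:55 am–7:20 am.
12:45 pm–1:00 pm: no B overlap → unchanged.

5:55 am–7:20 am, 12:45 pm–1:00 pm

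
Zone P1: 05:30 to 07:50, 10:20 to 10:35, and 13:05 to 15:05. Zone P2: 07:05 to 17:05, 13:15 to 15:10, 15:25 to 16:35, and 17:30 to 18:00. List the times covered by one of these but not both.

05:30–07:05, 07:50–10:20, 10:35–13:05, 15:05–17:05, 17:30–18:00

Second set merges to 07:05–17:05, 17:30–18:00.
A \ B = 05:30–07:05.
B \ A = 07:50–10:20, 10:35–13:05, 15:05–17:05, 17:30–18:00.
Union of the two gives the symmetric difference.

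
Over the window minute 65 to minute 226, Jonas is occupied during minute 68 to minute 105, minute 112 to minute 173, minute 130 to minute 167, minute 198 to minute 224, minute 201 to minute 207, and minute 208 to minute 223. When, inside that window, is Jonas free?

minute 65 to minute 68, minute 105 to minute 112, minute 173 to minute 198, minute 224 to minute 226

After merging, the occupied span is minute 68 to minute 105, minute 112 to minute 173, minute 198 to minute 224.
Uncovered inside minute 65 to minute 226: minute 65 to minute 68, minute 105 to minute 112, minute 173 to minute 198, minute 224 to minute 226.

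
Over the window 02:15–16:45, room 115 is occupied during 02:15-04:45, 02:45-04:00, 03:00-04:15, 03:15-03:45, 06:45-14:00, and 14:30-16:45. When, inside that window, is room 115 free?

The merged coverage is 02:15-04:45, 06:45-14:00, 14:30-16:45.
Complement within 02:15-16:45: 04:45-06:45, 14:00-14:30.

04:45-06:45, 14:00-14:30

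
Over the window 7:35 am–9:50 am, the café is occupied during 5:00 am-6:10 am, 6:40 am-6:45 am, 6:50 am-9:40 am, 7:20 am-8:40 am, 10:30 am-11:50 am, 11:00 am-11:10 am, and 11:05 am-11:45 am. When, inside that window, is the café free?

9:40 am–9:50 am

Covered (merged): 5:00 am–6:10 am, 6:40 am–6:45 am, 6:50 am–9:40 am, 10:30 am–11:50 am.
Gaps within 7:35 am–9:50 am: 9:40 am–9:50 am.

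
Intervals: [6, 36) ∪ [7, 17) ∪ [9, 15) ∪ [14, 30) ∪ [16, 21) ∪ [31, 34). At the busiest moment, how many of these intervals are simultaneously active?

At 14, 4 of the intervals are simultaneously active.
No point has more.

4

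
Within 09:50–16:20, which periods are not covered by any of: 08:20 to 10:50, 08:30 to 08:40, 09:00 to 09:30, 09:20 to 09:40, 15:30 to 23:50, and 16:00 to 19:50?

After merging, the occupied span is 08:20–10:50, 15:30–23:50.
Gaps within 09:50–16:20: 10:50–15:30.

10:50–15:30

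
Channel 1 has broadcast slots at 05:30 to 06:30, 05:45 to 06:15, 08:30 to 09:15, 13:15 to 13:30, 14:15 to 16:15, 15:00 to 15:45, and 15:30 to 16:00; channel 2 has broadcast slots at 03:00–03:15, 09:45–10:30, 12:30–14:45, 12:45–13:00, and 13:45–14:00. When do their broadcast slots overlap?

Merge the first list: 05:30–06:30, 08:30–09:15, 13:15–13:30, 14:15–16:15.
Merge the second list: 03:00–03:15, 09:45–10:30, 12:30–14:45.
05:30–06:30 falls entirely outside B.
08:30–09:15 falls entirely outside B.
13:15–13:30 overlaps B on 13:15–13:30.
14:15–16:15 overlaps B on 14:15–14:45.

13:15–13:30, 14:15–14:45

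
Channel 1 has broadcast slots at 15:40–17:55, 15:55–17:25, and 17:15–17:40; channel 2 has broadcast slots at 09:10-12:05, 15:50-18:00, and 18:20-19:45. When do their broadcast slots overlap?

15:50–17:55

Merge the first list: 15:40–17:55.
15:40–17:55 meets the second set on 15:50–17:55.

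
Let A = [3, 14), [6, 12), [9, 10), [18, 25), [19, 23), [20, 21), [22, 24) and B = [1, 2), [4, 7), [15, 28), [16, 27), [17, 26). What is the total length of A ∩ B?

10

First set merges to [3, 14), [18, 25).
Second set merges to [1, 2), [4, 7), [15, 28).
A ∩ B = [4, 7), [18, 25).
Total: 3 + 7 = 10.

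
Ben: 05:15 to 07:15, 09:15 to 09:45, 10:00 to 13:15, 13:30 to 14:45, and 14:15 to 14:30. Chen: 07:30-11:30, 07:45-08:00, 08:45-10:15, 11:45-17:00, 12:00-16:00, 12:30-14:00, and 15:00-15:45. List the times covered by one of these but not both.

First set merges to 05:15–07:15, 09:15–09:45, 10:00–13:15, 13:30–14:45.
Second set merges to 07:30–11:30, 11:45–17:00.
A \ B = 05:15–07:15, 11:30–11:45.
B \ A = 07:30–09:15, 09:45–10:00, 13:15–13:30, 14:45–17:00.
Union of the two gives the symmetric difference.

05:15–07:15, 07:30–09:15, 09:45–10:00, 11:30–11:45, 13:15–13:30, 14:45–17:00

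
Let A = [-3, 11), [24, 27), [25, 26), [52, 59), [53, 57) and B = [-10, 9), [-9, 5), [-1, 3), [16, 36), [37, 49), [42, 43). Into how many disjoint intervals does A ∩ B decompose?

A, merged: [-3, 11), [24, 27), [52, 59).
B, merged: [-10, 9), [16, 36), [37, 49).
A ∩ B = [-3, 9), [24, 27).
That is 2 disjoint pieces.

2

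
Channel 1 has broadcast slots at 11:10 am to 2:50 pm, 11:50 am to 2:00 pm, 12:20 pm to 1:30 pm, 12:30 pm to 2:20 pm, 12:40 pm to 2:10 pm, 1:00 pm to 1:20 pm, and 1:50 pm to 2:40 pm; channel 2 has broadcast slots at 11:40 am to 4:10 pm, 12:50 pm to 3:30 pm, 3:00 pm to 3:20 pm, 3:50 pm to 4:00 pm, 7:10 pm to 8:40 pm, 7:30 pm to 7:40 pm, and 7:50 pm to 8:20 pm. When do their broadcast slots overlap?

11:40 am-2:50 pm

First set merges to 11:10 am-2:50 pm.
Second set merges to 11:40 am-4:10 pm, 7:10 pm-8:40 pm.
11:10 am-2:50 pm ∩ B → 11:40 am-2:50 pm.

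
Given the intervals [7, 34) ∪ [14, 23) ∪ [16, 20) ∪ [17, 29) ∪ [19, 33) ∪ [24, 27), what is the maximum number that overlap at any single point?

5

At 19, 5 of the intervals are simultaneously active.
No point has more.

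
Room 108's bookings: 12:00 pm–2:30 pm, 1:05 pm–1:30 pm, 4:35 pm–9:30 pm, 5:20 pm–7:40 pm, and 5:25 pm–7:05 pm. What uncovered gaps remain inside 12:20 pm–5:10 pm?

The merged coverage is 12:00 pm–2:30 pm, 4:35 pm–9:30 pm.
Complement within 12:20 pm–5:10 pm: 2:30 pm–4:35 pm.

2:30 pm–4:35 pm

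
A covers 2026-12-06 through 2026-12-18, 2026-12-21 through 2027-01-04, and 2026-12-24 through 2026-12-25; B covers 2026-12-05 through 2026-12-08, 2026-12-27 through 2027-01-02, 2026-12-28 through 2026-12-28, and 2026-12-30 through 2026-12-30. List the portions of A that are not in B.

A, merged: 2026-12-06 through 2026-12-18, 2026-12-21 through 2027-01-04.
B, merged: 2026-12-05 through 2026-12-08, 2026-12-27 through 2027-01-02.
2026-12-06 through 2026-12-18 minus B → 2026-12-09 through 2026-12-18.
2026-12-21 through 2027-01-04 minus B → 2026-12-21 through 2026-12-26, 2027-01-03 through 2027-01-04.

2026-12-09 through 2026-12-18, 2026-12-21 through 2026-12-26, 2027-01-03 through 2027-01-04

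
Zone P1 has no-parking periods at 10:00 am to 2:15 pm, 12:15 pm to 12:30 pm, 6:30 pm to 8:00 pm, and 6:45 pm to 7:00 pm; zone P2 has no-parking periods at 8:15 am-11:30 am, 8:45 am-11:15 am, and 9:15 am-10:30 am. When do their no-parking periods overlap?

10:00 am-11:30 am

A, merged: 10:00 am-2:15 pm, 6:30 pm-8:00 pm.
B, merged: 8:15 am-11:30 am.
10:00 am-2:15 pm meets the second set on 10:00 am-11:30 am.
6:30 pm-8:00 pm: no overlap with the second set.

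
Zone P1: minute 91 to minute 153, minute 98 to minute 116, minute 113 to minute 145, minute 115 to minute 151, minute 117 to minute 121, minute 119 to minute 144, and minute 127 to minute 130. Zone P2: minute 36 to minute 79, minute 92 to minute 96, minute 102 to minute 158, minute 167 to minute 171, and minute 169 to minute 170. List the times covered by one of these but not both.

minute 36 to minute 79, minute 91 to minute 92, minute 96 to minute 102, minute 153 to minute 158, minute 167 to minute 171

First set merges to minute 91 to minute 153.
Second set merges to minute 36 to minute 79, minute 92 to minute 96, minute 102 to minute 158, minute 167 to minute 171.
A \ B = minute 91 to minute 92, minute 96 to minute 102.
B \ A = minute 36 to minute 79, minute 153 to minute 158, minute 167 to minute 171.
Union of the two gives the symmetric difference.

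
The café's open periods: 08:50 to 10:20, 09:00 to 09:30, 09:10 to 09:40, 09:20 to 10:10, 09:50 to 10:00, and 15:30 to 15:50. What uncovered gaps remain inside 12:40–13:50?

12:40-13:50

The merged coverage is 08:50-10:20, 15:30-15:50.
Complement within 12:40-13:50: 12:40-13:50.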